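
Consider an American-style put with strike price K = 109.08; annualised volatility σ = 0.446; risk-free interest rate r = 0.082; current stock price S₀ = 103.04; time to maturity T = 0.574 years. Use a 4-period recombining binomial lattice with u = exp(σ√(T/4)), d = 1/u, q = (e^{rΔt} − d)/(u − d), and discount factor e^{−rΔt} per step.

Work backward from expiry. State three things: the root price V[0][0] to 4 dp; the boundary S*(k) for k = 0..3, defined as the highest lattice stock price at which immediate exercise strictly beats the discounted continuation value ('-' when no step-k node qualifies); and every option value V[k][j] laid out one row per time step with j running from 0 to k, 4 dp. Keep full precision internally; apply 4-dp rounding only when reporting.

params: Δt=0.14350 u=1.18406 d=0.84455 q=0.49273 e^(-rΔt)=0.98830
t_4 payoffs: 56.6587 35.5852 6.0400 0.0000 0.0000
t_3: node(3,0) S=62.0701 payoff=47.0099 vs cont=45.7339 → 47.0099 [stop]  node(3,1) S=87.0225 payoff=22.0575 vs cont=20.7815 → 22.0575 [stop]  node(3,2) S=122.0058 payoff=0.0000 vs cont=3.0281 → 3.0281 [wait]  node(3,3) S=171.0525 payoff=0.0000 vs cont=0.0000 → 0.0000 [wait]  ⇒ S*(3)=87.0225
t_2: node(2,0) S=73.4948 payoff=35.5852 vs cont=34.3091 → 35.5852 [stop]  node(2,1) S=103.0400 payoff=6.0400 vs cont=12.5329 → 12.5329 [wait]  node(2,2) S=144.4624 payoff=0.0000 vs cont=1.5181 → 1.5181 [wait]  ⇒ S*(2)=73.4948
t_1: node(1,0) S=87.0225 payoff=22.0575 vs cont=23.9433 → 23.9433 [wait]  node(1,1) S=122.0058 payoff=0.0000 vs cont=7.0225 → 7.0225 [wait]  ⇒ S*(1)=-
t_0: node(0,0) S=103.0400 payoff=6.0400 vs cont=15.4234 → 15.4234 [wait]  ⇒ S*(0)=-

price = 15.4234
boundary = - - 73.4948 87.0225
tree:
15.4234
23.9433 7.0225
35.5852 12.5329 1.5181
47.0099 22.0575 3.0281 0.0000
56.6587 35.5852 6.0400 0.0000 0.0000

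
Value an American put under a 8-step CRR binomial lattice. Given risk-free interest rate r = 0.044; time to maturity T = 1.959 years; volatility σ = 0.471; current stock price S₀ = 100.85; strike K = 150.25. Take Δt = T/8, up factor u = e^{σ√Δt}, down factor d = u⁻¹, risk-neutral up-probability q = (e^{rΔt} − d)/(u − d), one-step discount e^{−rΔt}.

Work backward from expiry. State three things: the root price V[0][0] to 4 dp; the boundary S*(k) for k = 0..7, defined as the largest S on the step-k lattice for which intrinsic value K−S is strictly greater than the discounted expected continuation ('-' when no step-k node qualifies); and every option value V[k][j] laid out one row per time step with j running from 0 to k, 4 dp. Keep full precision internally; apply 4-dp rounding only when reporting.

params: Δt=0.24488 u=1.26247 d=0.79210 q=0.46502 e^(-rΔt)=0.98928
t_8 payoffs: 134.6223 125.3419 110.5505 86.9752 49.4000 0.0000 0.0000 0.0000 0.0000
t_7: node(7,0) S=19.7296 payoff=130.5204 vs cont=128.9102 → 130.5204 [stop]  node(7,1) S=31.4458 payoff=118.8042 vs cont=117.1940 → 118.8042 [stop]  node(7,2) S=50.1197 payoff=100.1303 vs cont=98.5202 → 100.1303 [stop]  node(7,3) S=79.8828 payoff=70.3672 vs cont=68.7570 → 70.3672 [stop]  node(7,4) S=127.3205 payoff=22.9295 vs cont=26.1446 → 26.1446 [wait]  node(7,5) S=202.9288 payoff=0.0000 vs cont=0.0000 → 0.0000 [wait]  node(7,6) S=323.4364 payoff=0.0000 vs cont=0.0000 → 0.0000 [wait]  node(7,7) S=515.5064 payoff=0.0000 vs cont=0.0000 → 0.0000 [wait]  ⇒ S*(7)=79.8828
t_6: node(6,0) S=24.9081 payoff=125.3419 vs cont=123.7317 → 125.3419 [stop]  node(6,1) S=39.6995 payoff=110.5505 vs cont=108.9403 → 110.5505 [stop]  node(6,2) S=63.2748 payoff=86.9752 vs cont=85.3650 → 86.9752 [stop]  node(6,3) S=100.8500 payoff=49.4000 vs cont=49.2689 → 49.4000 [stop]  node(6,4) S=160.7389 payoff=0.0000 vs cont=13.8369 → 13.8369 [wait]  node(6,5) S=256.1924 payoff=0.0000 vs cont=0.0000 → 0.0000 [wait]  node(6,6) S=408.3301 payoff=0.0000 vs cont=0.0000 → 0.0000 [wait]  ⇒ S*(6)=100.8500
t_5: node(5,0) S=31.4458 payoff=118.8042 vs cont=117.1940 → 118.8042 [stop]  node(5,1) S=50.1197 payoff=100.1303 vs cont=98.5202 → 100.1303 [stop]  node(5,2) S=79.8828 payoff=70.3672 vs cont=68.7570 → 70.3672 [stop]  node(5,3) S=127.3205 payoff=22.9295 vs cont=32.5101 → 32.5101 [wait]  node(5,4) S=202.9288 payoff=0.0000 vs cont=7.3231 → 7.3231 [wait]  node(5,5) S=323.4364 payoff=0.0000 vs cont=0.0000 → 0.0000 [wait]  ⇒ S*(5)=79.8828
t_4: node(4,0) S=39.6995 payoff=110.5505 vs cont=108.9403 → 110.5505 [stop]  node(4,1) S=63.2748 payoff=86.9752 vs cont=85.3650 → 86.9752 [stop]  node(4,2) S=100.8500 payoff=49.4000 vs cont=52.1973 → 52.1973 [wait]  node(4,3) S=160.7389 payoff=0.0000 vs cont=20.5747 → 20.5747 [wait]  node(4,4) S=256.1924 payoff=0.0000 vs cont=3.8757 → 3.8757 [wait]  ⇒ S*(4)=63.2748
t_3: node(3,0) S=50.1197 payoff=100.1303 vs cont=98.5202 → 100.1303 [stop]  node(3,1) S=79.8828 payoff=70.3672 vs cont=70.0439 → 70.3672 [stop]  node(3,2) S=127.3205 payoff=22.9295 vs cont=37.0902 → 37.0902 [wait]  node(3,3) S=202.9288 payoff=0.0000 vs cont=12.6720 → 12.6720 [wait]  ⇒ S*(3)=79.8828
t_2: node(2,0) S=63.2748 payoff=86.9752 vs cont=85.3650 → 86.9752 [stop]  node(2,1) S=100.8500 payoff=49.4000 vs cont=54.3044 → 54.3044 [wait]  node(2,2) S=160.7389 payoff=0.0000 vs cont=25.4594 → 25.4594 [wait]  ⇒ S*(2)=63.2748
t_1: node(1,0) S=79.8828 payoff=70.3672 vs cont=71.0132 → 71.0132 [wait]  node(1,1) S=127.3205 payoff=22.9295 vs cont=40.4525 → 40.4525 [wait]  ⇒ S*(1)=-
t_0: node(0,0) S=100.8500 payoff=49.4000 vs cont=56.1930 → 56.1930 [wait]  ⇒ S*(0)=-

price = 56.1930
boundary = - - 63.2748 79.8828 63.2748 79.8828 100.8500 79.8828
tree:
56.1930
71.0132 40.4525
86.9752 54.3044 25.4594
100.1303 70.3672 37.0902 12.6720
110.5505 86.9752 52.1973 20.5747 3.8757
118.8042 100.1303 70.3672 32.5101 7.3231 0.0000
125.3419 110.5505 86.9752 49.4000 13.8369 0.0000 0.0000
130.5204 118.8042 100.1303 70.3672 26.1446 0.0000 0.0000 0.0000
134.6223 125.3419 110.5505 86.9752 49.4000 0.0000 0.0000 0.0000 0.0000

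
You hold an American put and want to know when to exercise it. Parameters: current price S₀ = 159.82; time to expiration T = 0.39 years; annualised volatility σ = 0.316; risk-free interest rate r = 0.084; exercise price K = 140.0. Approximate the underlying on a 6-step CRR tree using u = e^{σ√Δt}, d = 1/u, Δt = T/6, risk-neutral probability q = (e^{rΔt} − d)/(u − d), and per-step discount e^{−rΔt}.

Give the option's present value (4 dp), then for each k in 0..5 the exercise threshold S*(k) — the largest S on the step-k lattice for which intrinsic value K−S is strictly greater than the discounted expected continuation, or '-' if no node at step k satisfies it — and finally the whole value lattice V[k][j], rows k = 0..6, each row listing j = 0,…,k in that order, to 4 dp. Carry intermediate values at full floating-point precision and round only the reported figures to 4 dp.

params: Δt=0.06500 u=1.08390 d=0.92260 q=0.51381 e^(-rΔt)=0.99455
t_6 payoffs: 41.4404 24.2086 3.9641 0.0000 0.0000 0.0000 0.0000
t_5: node(5,0) S=106.8286 payoff=33.1714 vs cont=32.4091 → 33.1714 [stop]  node(5,1) S=125.5061 payoff=14.4939 vs cont=13.7315 → 14.4939 [stop]  node(5,2) S=147.4492 payoff=0.0000 vs cont=1.9168 → 1.9168 [wait]  node(5,3) S=173.2287 payoff=0.0000 vs cont=0.0000 → 0.0000 [wait]  node(5,4) S=203.5154 payoff=0.0000 vs cont=0.0000 → 0.0000 [wait]  node(5,5) S=239.0973 payoff=0.0000 vs cont=0.0000 → 0.0000 [wait]  ⇒ S*(5)=125.5061
t_4: node(4,0) S=115.7914 payoff=24.2086 vs cont=23.4463 → 24.2086 [stop]  node(4,1) S=136.0359 payoff=3.9641 vs cont=7.9879 → 7.9879 [wait]  node(4,2) S=159.8200 payoff=0.0000 vs cont=0.9268 → 0.9268 [wait]  node(4,3) S=187.7624 payoff=0.0000 vs cont=0.0000 → 0.0000 [wait]  node(4,4) S=220.5901 payoff=0.0000 vs cont=0.0000 → 0.0000 [wait]  ⇒ S*(4)=115.7914
t_3: node(3,0) S=125.5061 payoff=14.4939 vs cont=15.7878 → 15.7878 [wait]  node(3,1) S=147.4492 payoff=0.0000 vs cont=4.3361 → 4.3361 [wait]  node(3,2) S=173.2287 payoff=0.0000 vs cont=0.4482 → 0.4482 [wait]  node(3,3) S=203.5154 payoff=0.0000 vs cont=0.0000 → 0.0000 [wait]  ⇒ S*(3)=-
t_2: node(2,0) S=136.0359 payoff=3.9641 vs cont=9.8498 → 9.8498 [wait]  node(2,1) S=159.8200 payoff=0.0000 vs cont=2.3257 → 2.3257 [wait]  node(2,2) S=187.7624 payoff=0.0000 vs cont=0.2167 → 0.2167 [wait]  ⇒ S*(2)=-
t_1: node(1,0) S=147.4492 payoff=0.0000 vs cont=5.9513 → 5.9513 [wait]  node(1,1) S=173.2287 payoff=0.0000 vs cont=1.2353 → 1.2353 [wait]  ⇒ S*(1)=-
t_0: node(0,0) S=159.8200 payoff=0.0000 vs cont=3.5089 → 3.5089 [wait]  ⇒ S*(0)=-

price = 3.5089
boundary = - - - - 115.7914 125.5061
tree:
3.5089
5.9513 1.2353
9.8498 2.3257 0.2167
15.7878 4.3361 0.4482 0.0000
24.2086 7.9879 0.9268 0.0000 0.0000
33.1714 14.4939 1.9168 0.0000 0.0000 0.0000
41.4404 24.2086 3.9641 0.0000 0.0000 0.0000 0.0000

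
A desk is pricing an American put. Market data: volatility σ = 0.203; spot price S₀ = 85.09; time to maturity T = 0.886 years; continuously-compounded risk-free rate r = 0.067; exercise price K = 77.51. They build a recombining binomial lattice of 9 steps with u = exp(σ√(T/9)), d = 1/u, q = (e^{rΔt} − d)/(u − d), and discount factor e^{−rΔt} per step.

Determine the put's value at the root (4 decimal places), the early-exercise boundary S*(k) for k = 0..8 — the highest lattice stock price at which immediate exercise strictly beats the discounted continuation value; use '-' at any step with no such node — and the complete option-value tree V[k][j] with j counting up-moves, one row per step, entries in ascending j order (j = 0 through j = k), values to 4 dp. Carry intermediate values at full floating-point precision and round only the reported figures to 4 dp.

Δt=0.09844, u=1.06577, d=0.93829, q=0.53600, disc=e^(-rΔt)=0.99343
k=9 terminal: V=max(K-S,0) → 29.5450 23.0286 15.6271 7.2199 0.0000 0.0000 0.0000 0.0000 0.0000 0.0000
k=8: j=0 S=51.1195 intr=26.3905 cont=25.8810 V=26.3905[EX]; j=1 S=58.0643 intr=19.4457 cont=18.9361 V=19.4457[EX]; j=2 S=65.9527 intr=11.5573 cont=11.0478 V=11.5573[EX]; j=3 S=74.9127 intr=2.5973 cont=3.3281 V=3.3281[hold]; j=4 S=85.0900 intr=0.0000 cont=0.0000 V=0.0000[hold]; j=5 S=96.6499 intr=0.0000 cont=0.0000 V=0.0000[hold]; j=6 S=109.7803 intr=0.0000 cont=0.0000 V=0.0000[hold]; j=7 S=124.6946 intr=0.0000 cont=0.0000 V=0.0000[hold]; j=8 S=141.6350 intr=0.0000 cont=0.0000 V=0.0000[hold]  S*(8)=65.9527
k=7: j=0 S=54.4814 intr=23.0286 cont=22.5191 V=23.0286[EX]; j=1 S=61.8829 intr=15.6271 cont=15.1175 V=15.6271[EX]; j=2 S=70.2901 intr=7.2199 cont=7.0995 V=7.2199[EX]; j=3 S=79.8394 intr=0.0000 cont=1.5341 V=1.5341[hold]; j=4 S=90.6860 intr=0.0000 cont=0.0000 V=0.0000[hold]; j=5 S=103.0061 intr=0.0000 cont=0.0000 V=0.0000[hold]; j=6 S=117.0001 intr=0.0000 cont=0.0000 V=0.0000[hold]; j=7 S=132.8951 intr=0.0000 cont=0.0000 V=0.0000[hold]  S*(7)=70.2901
k=6: j=0 S=58.0643 intr=19.4457 cont=18.9361 V=19.4457[EX]; j=1 S=65.9527 intr=11.5573 cont=11.0478 V=11.5573[EX]; j=2 S=74.9127 intr=2.5973 cont=4.1449 V=4.1449[hold]; j=3 S=85.0900 intr=0.0000 cont=0.7071 V=0.7071[hold]; j=4 S=96.6499 intr=0.0000 cont=0.0000 V=0.0000[hold]; j=5 S=109.7803 intr=0.0000 cont=0.0000 V=0.0000[hold]; j=6 S=124.6946 intr=0.0000 cont=0.0000 V=0.0000[hold]  S*(6)=65.9527
k=5: j=0 S=61.8829 intr=15.6271 cont=15.1175 V=15.6271[EX]; j=1 S=70.2901 intr=7.2199 cont=7.5344 V=7.5344[hold]; j=2 S=79.8394 intr=0.0000 cont=2.2871 V=2.2871[hold]; j=3 S=90.6860 intr=0.0000 cont=0.3260 V=0.3260[hold]; j=4 S=103.0061 intr=0.0000 cont=0.0000 V=0.0000[hold]; j=5 S=117.0001 intr=0.0000 cont=0.0000 V=0.0000[hold]  S*(5)=61.8829
k=4: j=0 S=65.9527 intr=11.5573 cont=11.2152 V=11.5573[EX]; j=1 S=74.9127 intr=2.5973 cont=4.6909 V=4.6909[hold]; j=2 S=85.0900 intr=0.0000 cont=1.2278 V=1.2278[hold]; j=3 S=96.6499 intr=0.0000 cont=0.1503 V=0.1503[hold]; j=4 S=109.7803 intr=0.0000 cont=0.0000 V=0.0000[hold]  S*(4)=65.9527
k=3: j=0 S=70.2901 intr=7.2199 cont=7.8251 V=7.8251[hold]; j=1 S=79.8394 intr=0.0000 cont=2.8161 V=2.8161[hold]; j=2 S=90.6860 intr=0.0000 cont=0.6460 V=0.6460[hold]; j=3 S=103.0061 intr=0.0000 cont=0.0693 V=0.0693[hold]  S*(3)=-
k=2: j=0 S=74.9127 intr=2.5973 cont=5.1065 V=5.1065[hold]; j=1 S=85.0900 intr=0.0000 cont=1.6420 V=1.6420[hold]; j=2 S=96.6499 intr=0.0000 cont=0.3346 V=0.3346[hold]  S*(2)=-
k=1: j=0 S=79.8394 intr=0.0000 cont=3.2282 V=3.2282[hold]; j=1 S=90.6860 intr=0.0000 cont=0.9351 V=0.9351[hold]  S*(1)=-
k=0: j=0 S=85.0900 intr=0.0000 cont=1.9860 V=1.9860[hold]  S*(0)=-

price = 1.9860
boundary = - - - - 65.9527 61.8829 65.9527 70.2901 65.9527
tree:
1.9860
3.2282 0.9351
5.1065 1.6420 0.3346
7.8251 2.8161 0.6460 0.0693
11.5573 4.6909 1.2278 0.1503 0.0000
15.6271 7.5344 2.2871 0.3260 0.0000 0.0000
19.4457 11.5573 4.1449 0.7071 0.0000 0.0000 0.0000
23.0286 15.6271 7.2199 1.5341 0.0000 0.0000 0.0000 0.0000
26.3905 19.4457 11.5573 3.3281 0.0000 0.0000 0.0000 0.0000 0.0000
29.5450 23.0286 15.6271 7.2199 0.0000 0.0000 0.0000 0.0000 0.0000 0.0000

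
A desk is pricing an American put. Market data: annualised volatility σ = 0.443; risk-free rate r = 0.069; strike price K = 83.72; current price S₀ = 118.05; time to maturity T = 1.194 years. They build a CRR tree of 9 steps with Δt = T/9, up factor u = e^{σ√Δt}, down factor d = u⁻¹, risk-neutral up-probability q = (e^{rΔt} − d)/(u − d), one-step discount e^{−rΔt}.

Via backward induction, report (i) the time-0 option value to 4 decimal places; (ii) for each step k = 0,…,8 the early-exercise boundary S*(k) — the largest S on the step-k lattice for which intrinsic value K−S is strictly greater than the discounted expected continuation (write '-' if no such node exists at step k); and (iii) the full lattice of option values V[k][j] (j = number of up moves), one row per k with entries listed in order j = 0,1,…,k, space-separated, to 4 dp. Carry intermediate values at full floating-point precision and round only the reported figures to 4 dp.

Δt=0.13267  u=1.17510  d=0.85099  q=0.48812  discount=0.99089
step 9 (expiry): payoffs max(K−S,0) = 56.0899 45.5665 31.0351 10.9691 0.0000 0.0000 0.0000 0.0000 0.0000 0.0000
step 8: (k=8,j=0): S=32.4682, (K−S)⁺=51.2518, hold=50.4889 ⇒ V=51.2518 exercise | (k=8,j=1): S=44.8343, (K−S)⁺=38.8857, hold=38.1228 ⇒ V=38.8857 exercise | (k=8,j=2): S=61.9102, (K−S)⁺=21.8098, hold=21.0469 ⇒ V=21.8098 exercise | (k=8,j=3): S=85.4898, (K−S)⁺=0.0000, hold=5.5637 ⇒ V=5.5637 continue | (k=8,j=4): S=118.0500, (K−S)⁺=0.0000, hold=0.0000 ⇒ V=0.0000 continue | (k=8,j=5): S=163.0114, (K−S)⁺=0.0000, hold=0.0000 ⇒ V=0.0000 continue | (k=8,j=6): S=225.0970, (K−S)⁺=0.0000, hold=0.0000 ⇒ V=0.0000 continue | (k=8,j=7): S=310.8291, (K−S)⁺=0.0000, hold=0.0000 ⇒ V=0.0000 continue | (k=8,j=8): S=429.2137, (K−S)⁺=0.0000, hold=0.0000 ⇒ V=0.0000 continue  boundary S*=61.9102
step 7: (k=7,j=0): S=38.1535, (K−S)⁺=45.5665, hold=44.8036 ⇒ V=45.5665 exercise | (k=7,j=1): S=52.6849, (K−S)⁺=31.0351, hold=30.2722 ⇒ V=31.0351 exercise | (k=7,j=2): S=72.7509, (K−S)⁺=10.9691, hold=13.7533 ⇒ V=13.7533 continue | (k=7,j=3): S=100.4593, (K−S)⁺=0.0000, hold=2.8220 ⇒ V=2.8220 continue | (k=7,j=4): S=138.7209, (K−S)⁺=0.0000, hold=0.0000 ⇒ V=0.0000 continue | (k=7,j=5): S=191.5551, (K−S)⁺=0.0000, hold=0.0000 ⇒ V=0.0000 continue | (k=7,j=6): S=264.5122, (K−S)⁺=0.0000, hold=0.0000 ⇒ V=0.0000 continue | (k=7,j=7): S=365.2562, (K−S)⁺=0.0000, hold=0.0000 ⇒ V=0.0000 continue  boundary S*=52.6849
step 6: (k=6,j=0): S=44.8343, (K−S)⁺=38.8857, hold=38.1228 ⇒ V=38.8857 exercise | (k=6,j=1): S=61.9102, (K−S)⁺=21.8098, hold=22.3935 ⇒ V=22.3935 continue | (k=6,j=2): S=85.4898, (K−S)⁺=0.0000, hold=8.3408 ⇒ V=8.3408 continue | (k=6,j=3): S=118.0500, (K−S)⁺=0.0000, hold=1.4314 ⇒ V=1.4314 continue | (k=6,j=4): S=163.0114, (K−S)⁺=0.0000, hold=0.0000 ⇒ V=0.0000 continue | (k=6,j=5): S=225.0970, (K−S)⁺=0.0000, hold=0.0000 ⇒ V=0.0000 continue | (k=6,j=6): S=310.8291, (K−S)⁺=0.0000, hold=0.0000 ⇒ V=0.0000 continue  boundary S*=44.8343
step 5: (k=5,j=0): S=52.6849, (K−S)⁺=31.0351, hold=30.5545 ⇒ V=31.0351 exercise | (k=5,j=1): S=72.7509, (K−S)⁺=10.9691, hold=15.3925 ⇒ V=15.3925 continue | (k=5,j=2): S=100.4593, (K−S)⁺=0.0000, hold=4.9229 ⇒ V=4.9229 continue | (k=5,j=3): S=138.7209, (K−S)⁺=0.0000, hold=0.7260 ⇒ V=0.7260 continue | (k=5,j=4): S=191.5551, (K−S)⁺=0.0000, hold=0.0000 ⇒ V=0.0000 continue | (k=5,j=5): S=264.5122, (K−S)⁺=0.0000, hold=0.0000 ⇒ V=0.0000 continue  boundary S*=52.6849
step 4: (k=4,j=0): S=61.9102, (K−S)⁺=21.8098, hold=23.1864 ⇒ V=23.1864 continue | (k=4,j=1): S=85.4898, (K−S)⁺=0.0000, hold=10.1884 ⇒ V=10.1884 continue | (k=4,j=2): S=118.0500, (K−S)⁺=0.0000, hold=2.8481 ⇒ V=2.8481 continue | (k=4,j=3): S=163.0114, (K−S)⁺=0.0000, hold=0.3682 ⇒ V=0.3682 continue | (k=4,j=4): S=225.0970, (K−S)⁺=0.0000, hold=0.0000 ⇒ V=0.0000 continue  boundary S*=-
step 3: (k=3,j=0): S=72.7509, (K−S)⁺=10.9691, hold=16.6883 ⇒ V=16.6883 continue | (k=3,j=1): S=100.4593, (K−S)⁺=0.0000, hold=6.5452 ⇒ V=6.5452 continue | (k=3,j=2): S=138.7209, (K−S)⁺=0.0000, hold=1.6227 ⇒ V=1.6227 continue | (k=3,j=3): S=191.5551, (K−S)⁺=0.0000, hold=0.1868 ⇒ V=0.1868 continue  boundary S*=-
step 2: (k=2,j=0): S=85.4898, (K−S)⁺=0.0000, hold=11.6303 ⇒ V=11.6303 continue | (k=2,j=1): S=118.0500, (K−S)⁺=0.0000, hold=4.1047 ⇒ V=4.1047 continue | (k=2,j=2): S=163.0114, (K−S)⁺=0.0000, hold=0.9134 ⇒ V=0.9134 continue  boundary S*=-
step 1: (k=1,j=0): S=100.4593, (K−S)⁺=0.0000, hold=7.8844 ⇒ V=7.8844 continue | (k=1,j=1): S=138.7209, (K−S)⁺=0.0000, hold=2.5237 ⇒ V=2.5237 continue  boundary S*=-
step 0: (k=0,j=0): S=118.0500, (K−S)⁺=0.0000, hold=5.2198 ⇒ V=5.2198 continue  boundary S*=-

price = 5.2198
boundary = - - - - - 52.6849 44.8343 52.6849 61.9102
tree:
5.2198
7.8844 2.5237
11.6303 4.1047 0.9134
16.6883 6.5452 1.6227 0.1868
23.1864 10.1884 2.8481 0.3682 0.0000
31.0351 15.3925 4.9229 0.7260 0.0000 0.0000
38.8857 22.3935 8.3408 1.4314 0.0000 0.0000 0.0000
45.5665 31.0351 13.7533 2.8220 0.0000 0.0000 0.0000 0.0000
51.2518 38.8857 21.8098 5.5637 0.0000 0.0000 0.0000 0.0000 0.0000
56.0899 45.5665 31.0351 10.9691 0.0000 0.0000 0.0000 0.0000 0.0000 0.0000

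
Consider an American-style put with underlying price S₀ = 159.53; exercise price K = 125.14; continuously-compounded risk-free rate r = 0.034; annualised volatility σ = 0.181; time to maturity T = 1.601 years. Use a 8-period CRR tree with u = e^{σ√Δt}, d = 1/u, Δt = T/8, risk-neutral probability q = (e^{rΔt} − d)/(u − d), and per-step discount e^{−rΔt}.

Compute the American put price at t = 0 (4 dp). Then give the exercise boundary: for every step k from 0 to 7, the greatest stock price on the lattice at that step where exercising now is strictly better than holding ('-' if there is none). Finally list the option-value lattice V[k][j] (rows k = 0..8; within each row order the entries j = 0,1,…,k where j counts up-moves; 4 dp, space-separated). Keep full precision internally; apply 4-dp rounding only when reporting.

price = 1.6092
boundary = - - - - - 106.4183 98.1411 106.4183
tree:
1.6092
2.7748 0.5623
4.6839 1.0621 0.1118
7.7024 1.9797 0.2354 0.0000
12.2599 3.6279 0.4956 0.0000 0.0000
18.7217 6.5004 1.0437 0.0000 0.0000 0.0000
26.9989 11.2896 2.1979 0.0000 0.0000 0.0000 0.0000
34.6323 18.7217 4.6284 0.0000 0.0000 0.0000 0.0000 0.0000
41.6719 26.9989 9.7465 0.0000 0.0000 0.0000 0.0000 0.0000 0.0000

params: Δt=0.20012 u=1.08434 d=0.92222 q=0.52188 e^(-rΔt)=0.99322
t_8 payoffs: 41.6719 26.9989 9.7465 0.0000 0.0000 0.0000 0.0000 0.0000 0.0000
t_7: node(7,0) S=90.5077 payoff=34.6323 vs cont=33.7837 → 34.6323 [stop]  node(7,1) S=106.4183 payoff=18.7217 vs cont=17.8731 → 18.7217 [stop]  node(7,2) S=125.1257 payoff=0.0143 vs cont=4.6284 → 4.6284 [wait]  node(7,3) S=147.1218 payoff=0.0000 vs cont=0.0000 → 0.0000 [wait]  node(7,4) S=172.9847 payoff=0.0000 vs cont=0.0000 → 0.0000 [wait]  node(7,5) S=203.3940 payoff=0.0000 vs cont=0.0000 → 0.0000 [wait]  node(7,6) S=239.1490 payoff=0.0000 vs cont=0.0000 → 0.0000 [wait]  node(7,7) S=281.1895 payoff=0.0000 vs cont=0.0000 → 0.0000 [wait]  ⇒ S*(7)=106.4183
t_6: node(6,0) S=98.1411 payoff=26.9989 vs cont=26.1503 → 26.9989 [stop]  node(6,1) S=115.3935 payoff=9.7465 vs cont=11.2896 → 11.2896 [wait]  node(6,2) S=135.6788 payoff=0.0000 vs cont=2.1979 → 2.1979 [wait]  node(6,3) S=159.5300 payoff=0.0000 vs cont=0.0000 → 0.0000 [wait]  node(6,4) S=187.5741 payoff=0.0000 vs cont=0.0000 → 0.0000 [wait]  node(6,5) S=220.5481 payoff=0.0000 vs cont=0.0000 → 0.0000 [wait]  node(6,6) S=259.3187 payoff=0.0000 vs cont=0.0000 → 0.0000 [wait]  ⇒ S*(6)=98.1411
t_5: node(5,0) S=106.4183 payoff=18.7217 vs cont=18.6730 → 18.7217 [stop]  node(5,1) S=125.1257 payoff=0.0143 vs cont=6.5004 → 6.5004 [wait]  node(5,2) S=147.1218 payoff=0.0000 vs cont=1.0437 → 1.0437 [wait]  node(5,3) S=172.9847 payoff=0.0000 vs cont=0.0000 → 0.0000 [wait]  node(5,4) S=203.3940 payoff=0.0000 vs cont=0.0000 → 0.0000 [wait]  node(5,5) S=239.1490 payoff=0.0000 vs cont=0.0000 → 0.0000 [wait]  ⇒ S*(5)=106.4183
t_4: node(4,0) S=115.3935 payoff=9.7465 vs cont=12.2599 → 12.2599 [wait]  node(4,1) S=135.6788 payoff=0.0000 vs cont=3.6279 → 3.6279 [wait]  node(4,2) S=159.5300 payoff=0.0000 vs cont=0.4956 → 0.4956 [wait]  node(4,3) S=187.5741 payoff=0.0000 vs cont=0.0000 → 0.0000 [wait]  node(4,4) S=220.5481 payoff=0.0000 vs cont=0.0000 → 0.0000 [wait]  ⇒ S*(4)=-
t_3: node(3,0) S=125.1257 payoff=0.0143 vs cont=7.7024 → 7.7024 [wait]  node(3,1) S=147.1218 payoff=0.0000 vs cont=1.9797 → 1.9797 [wait]  node(3,2) S=172.9847 payoff=0.0000 vs cont=0.2354 → 0.2354 [wait]  node(3,3) S=203.3940 payoff=0.0000 vs cont=0.0000 → 0.0000 [wait]  ⇒ S*(3)=-
t_2: node(2,0) S=135.6788 payoff=0.0000 vs cont=4.6839 → 4.6839 [wait]  node(2,1) S=159.5300 payoff=0.0000 vs cont=1.0621 → 1.0621 [wait]  node(2,2) S=187.5741 payoff=0.0000 vs cont=0.1118 → 0.1118 [wait]  ⇒ S*(2)=-
t_1: node(1,0) S=147.1218 payoff=0.0000 vs cont=2.7748 → 2.7748 [wait]  node(1,1) S=172.9847 payoff=0.0000 vs cont=0.5623 → 0.5623 [wait]  ⇒ S*(1)=-
t_0: node(0,0) S=159.5300 payoff=0.0000 vs cont=1.6092 → 1.6092 [wait]  ⇒ S*(0)=-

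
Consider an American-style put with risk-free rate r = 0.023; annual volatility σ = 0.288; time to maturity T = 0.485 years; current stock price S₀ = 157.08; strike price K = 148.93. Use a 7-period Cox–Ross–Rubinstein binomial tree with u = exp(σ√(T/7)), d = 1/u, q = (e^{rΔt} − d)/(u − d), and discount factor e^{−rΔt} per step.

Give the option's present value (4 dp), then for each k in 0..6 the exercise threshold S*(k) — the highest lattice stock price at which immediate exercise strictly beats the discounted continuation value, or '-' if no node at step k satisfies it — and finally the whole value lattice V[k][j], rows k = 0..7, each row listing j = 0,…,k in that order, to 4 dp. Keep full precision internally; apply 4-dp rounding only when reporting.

price = 8.0415
boundary = - - - - 115.9923 125.1273 134.9817
tree:
8.0415
12.0425 3.9293
17.5094 6.4271 1.3586
24.5546 10.2793 2.4635 0.2203
32.9377 15.9635 4.4334 0.4340 0.0000
41.4058 23.8027 7.9070 0.8549 0.0000 0.0000
49.2557 32.9377 13.9483 1.6842 0.0000 0.0000 0.0000
56.5325 41.4058 23.8027 3.3177 0.0000 0.0000 0.0000 0.0000

Δt=0.06929  u=1.07876  d=0.92699  q=0.49157  discount=0.99841
step 7 (expiry): payoffs max(K−S,0) = 56.5325 41.4058 23.8027 3.3177 0.0000 0.0000 0.0000 0.0000
step 6: (k=6,j=0): S=99.6743, (K−S)⁺=49.2557, hold=49.0185 ⇒ V=49.2557 exercise | (k=6,j=1): S=115.9923, (K−S)⁺=32.9377, hold=32.7006 ⇒ V=32.9377 exercise | (k=6,j=2): S=134.9817, (K−S)⁺=13.9483, hold=13.7111 ⇒ V=13.9483 exercise | (k=6,j=3): S=157.0800, (K−S)⁺=0.0000, hold=1.6842 ⇒ V=1.6842 continue | (k=6,j=4): S=182.7960, (K−S)⁺=0.0000, hold=0.0000 ⇒ V=0.0000 continue | (k=6,j=5): S=212.7221, (K−S)⁺=0.0000, hold=0.0000 ⇒ V=0.0000 continue | (k=6,j=6): S=247.5475, (K−S)⁺=0.0000, hold=0.0000 ⇒ V=0.0000 continue  boundary S*=134.9817
step 5: (k=5,j=0): S=107.5242, (K−S)⁺=41.4058, hold=41.1687 ⇒ V=41.4058 exercise | (k=5,j=1): S=125.1273, (K−S)⁺=23.8027, hold=23.5656 ⇒ V=23.8027 exercise | (k=5,j=2): S=145.6123, (K−S)⁺=3.3177, hold=7.9070 ⇒ V=7.9070 continue | (k=5,j=3): S=169.4509, (K−S)⁺=0.0000, hold=0.8549 ⇒ V=0.8549 continue | (k=5,j=4): S=197.1922, (K−S)⁺=0.0000, hold=0.0000 ⇒ V=0.0000 continue | (k=5,j=5): S=229.4751, (K−S)⁺=0.0000, hold=0.0000 ⇒ V=0.0000 continue  boundary S*=125.1273
step 4: (k=4,j=0): S=115.9923, (K−S)⁺=32.9377, hold=32.7006 ⇒ V=32.9377 exercise | (k=4,j=1): S=134.9817, (K−S)⁺=13.9483, hold=15.9635 ⇒ V=15.9635 continue | (k=4,j=2): S=157.0800, (K−S)⁺=0.0000, hold=4.4334 ⇒ V=4.4334 continue | (k=4,j=3): S=182.7960, (K−S)⁺=0.0000, hold=0.4340 ⇒ V=0.4340 continue | (k=4,j=4): S=212.7221, (K−S)⁺=0.0000, hold=0.0000 ⇒ V=0.0000 continue  boundary S*=115.9923
step 3: (k=3,j=0): S=125.1273, (K−S)⁺=23.8027, hold=24.5546 ⇒ V=24.5546 continue | (k=3,j=1): S=145.6123, (K−S)⁺=3.3177, hold=10.2793 ⇒ V=10.2793 continue | (k=3,j=2): S=169.4509, (K−S)⁺=0.0000, hold=2.4635 ⇒ V=2.4635 continue | (k=3,j=3): S=197.1922, (K−S)⁺=0.0000, hold=0.2203 ⇒ V=0.2203 continue  boundary S*=-
step 2: (k=2,j=0): S=134.9817, (K−S)⁺=13.9483, hold=17.5094 ⇒ V=17.5094 continue | (k=2,j=1): S=157.0800, (K−S)⁺=0.0000, hold=6.4271 ⇒ V=6.4271 continue | (k=2,j=2): S=182.7960, (K−S)⁺=0.0000, hold=1.3586 ⇒ V=1.3586 continue  boundary S*=-
step 1: (k=1,j=0): S=145.6123, (K−S)⁺=3.3177, hold=12.0425 ⇒ V=12.0425 continue | (k=1,j=1): S=169.4509, (K−S)⁺=0.0000, hold=3.9293 ⇒ V=3.9293 continue  boundary S*=-
step 0: (k=0,j=0): S=157.0800, (K−S)⁺=0.0000, hold=8.0415 ⇒ V=8.0415 continue  boundary S*=-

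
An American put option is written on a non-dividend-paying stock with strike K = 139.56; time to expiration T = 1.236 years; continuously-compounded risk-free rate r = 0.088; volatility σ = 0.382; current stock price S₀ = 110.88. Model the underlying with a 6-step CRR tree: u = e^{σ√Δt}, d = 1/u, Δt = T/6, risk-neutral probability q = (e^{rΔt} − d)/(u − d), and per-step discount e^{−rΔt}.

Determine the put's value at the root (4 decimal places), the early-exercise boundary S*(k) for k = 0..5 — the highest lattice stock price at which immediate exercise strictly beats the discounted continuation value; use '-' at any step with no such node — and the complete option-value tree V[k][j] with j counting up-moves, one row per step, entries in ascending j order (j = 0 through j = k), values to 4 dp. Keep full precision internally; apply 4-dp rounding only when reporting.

price = 32.3107
boundary = - 93.2300 78.3895 93.2300 78.3895 93.2300
tree:
32.3107
46.3300 19.9617
61.1705 31.0411 10.0020
73.6486 46.3300 17.4229 3.2102
84.1405 61.1705 29.2401 6.6611 0.0000
92.9622 73.6486 46.3300 13.8217 0.0000 0.0000
100.3797 84.1405 61.1705 28.6800 0.0000 0.0000 0.0000

Δt=0.20600, u=1.18932, d=0.84082, q=0.50926, disc=e^(-rΔt)=0.98204
k=6 terminal: V=max(K-S,0) → 100.3797 84.1405 61.1705 28.6800 0.0000 0.0000 0.0000
k=5: j=0 S=46.5978 intr=92.9622 cont=90.4551 V=92.9622[EX]; j=1 S=65.9114 intr=73.6486 cont=71.1415 V=73.6486[EX]; j=2 S=93.2300 intr=46.3300 cont=43.8229 V=46.3300[EX]; j=3 S=131.8715 intr=7.6885 cont=13.8217 V=13.8217[hold]; j=4 S=186.5289 intr=0.0000 cont=0.0000 V=0.0000[hold]; j=5 S=263.8404 intr=0.0000 cont=0.0000 V=0.0000[hold]  S*(5)=93.2300
k=4: j=0 S=55.4195 intr=84.1405 cont=81.6333 V=84.1405[EX]; j=1 S=78.3895 intr=61.1705 cont=58.6633 V=61.1705[EX]; j=2 S=110.8800 intr=28.6800 cont=29.2401 V=29.2401[hold]; j=3 S=156.8370 intr=0.0000 cont=6.6611 V=6.6611[hold]; j=4 S=221.8420 intr=0.0000 cont=0.0000 V=0.0000[hold]  S*(4)=78.3895
k=3: j=0 S=65.9114 intr=73.6486 cont=71.1415 V=73.6486[EX]; j=1 S=93.2300 intr=46.3300 cont=44.1030 V=46.3300[EX]; j=2 S=131.8715 intr=7.6885 cont=17.4229 V=17.4229[hold]; j=3 S=186.5289 intr=0.0000 cont=3.2102 V=3.2102[hold]  S*(3)=93.2300
k=2: j=0 S=78.3895 intr=61.1705 cont=58.6633 V=61.1705[EX]; j=1 S=110.8800 intr=28.6800 cont=31.0411 V=31.0411[hold]; j=2 S=156.8370 intr=0.0000 cont=10.0020 V=10.0020[hold]  S*(2)=78.3895
k=1: j=0 S=93.2300 intr=46.3300 cont=45.0037 V=46.3300[EX]; j=1 S=131.8715 intr=7.6885 cont=19.9617 V=19.9617[hold]  S*(1)=93.2300
k=0: j=0 S=110.8800 intr=28.6800 cont=32.3107 V=32.3107[hold]  S*(0)=-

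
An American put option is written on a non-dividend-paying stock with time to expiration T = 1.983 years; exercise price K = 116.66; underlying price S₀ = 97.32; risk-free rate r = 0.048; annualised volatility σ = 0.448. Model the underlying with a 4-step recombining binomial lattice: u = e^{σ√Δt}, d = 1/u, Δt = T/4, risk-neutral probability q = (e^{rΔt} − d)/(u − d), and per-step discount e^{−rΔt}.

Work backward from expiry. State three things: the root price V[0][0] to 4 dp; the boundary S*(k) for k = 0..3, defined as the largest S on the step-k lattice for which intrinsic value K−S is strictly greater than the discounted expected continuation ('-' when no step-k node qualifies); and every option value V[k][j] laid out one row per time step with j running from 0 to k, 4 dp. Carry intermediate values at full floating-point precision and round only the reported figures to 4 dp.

price = 32.7547
boundary = - - 51.7868 70.9922
tree:
32.7547
47.1184 17.5649
64.8732 28.6902 5.3907
78.8830 45.6678 10.2106 0.0000
89.1027 64.8732 19.3400 0.0000 0.0000

params: Δt=0.49575 u=1.37086 d=0.72947 q=0.45933 e^(-rΔt)=0.97648
t_4 payoffs: 89.1027 64.8732 19.3400 0.0000 0.0000
t_3: node(3,0) S=37.7770 payoff=78.8830 vs cont=76.1397 → 78.8830 [stop]  node(3,1) S=70.9922 payoff=45.6678 vs cont=42.9245 → 45.6678 [stop]  node(3,2) S=133.4116 payoff=0.0000 vs cont=10.2106 → 10.2106 [wait]  node(3,3) S=250.7129 payoff=0.0000 vs cont=0.0000 → 0.0000 [wait]  ⇒ S*(3)=70.9922
t_2: node(2,0) S=51.7868 payoff=64.8732 vs cont=62.1299 → 64.8732 [stop]  node(2,1) S=97.3200 payoff=19.3400 vs cont=28.6902 → 28.6902 [wait]  node(2,2) S=182.8880 payoff=0.0000 vs cont=5.3907 → 5.3907 [wait]  ⇒ S*(2)=51.7868
t_1: node(1,0) S=70.9922 payoff=45.6678 vs cont=47.1184 → 47.1184 [wait]  node(1,1) S=133.4116 payoff=0.0000 vs cont=17.5649 → 17.5649 [wait]  ⇒ S*(1)=-
t_0: node(0,0) S=97.3200 payoff=19.3400 vs cont=32.7547 → 32.7547 [wait]  ⇒ S*(0)=-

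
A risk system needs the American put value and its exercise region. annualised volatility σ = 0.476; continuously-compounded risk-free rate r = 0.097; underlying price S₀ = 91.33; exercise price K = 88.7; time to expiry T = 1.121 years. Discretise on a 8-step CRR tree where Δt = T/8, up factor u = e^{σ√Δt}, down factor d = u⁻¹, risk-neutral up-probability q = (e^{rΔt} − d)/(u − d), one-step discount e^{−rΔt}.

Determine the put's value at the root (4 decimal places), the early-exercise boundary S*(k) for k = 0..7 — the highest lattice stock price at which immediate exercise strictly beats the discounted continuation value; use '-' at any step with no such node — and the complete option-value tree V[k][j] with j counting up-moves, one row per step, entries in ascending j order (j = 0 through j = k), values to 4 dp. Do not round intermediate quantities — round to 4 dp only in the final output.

params: Δt=0.14012 u=1.19504 d=0.83679 q=0.49377 e^(-rΔt)=0.98650
t_8 payoffs: 66.7444 57.3446 43.9205 24.7492 0.0000 0.0000 0.0000 0.0000 0.0000
t_7: node(7,0) S=26.2378 payoff=62.4622 vs cont=61.2647 → 62.4622 [stop]  node(7,1) S=37.4710 payoff=51.2290 vs cont=50.0315 → 51.2290 [stop]  node(7,2) S=53.5134 payoff=35.1866 vs cont=33.9891 → 35.1866 [stop]  node(7,3) S=76.4240 payoff=12.2760 vs cont=12.3596 → 12.3596 [wait]  node(7,4) S=109.1433 payoff=0.0000 vs cont=0.0000 → 0.0000 [wait]  node(7,5) S=155.8706 payoff=0.0000 vs cont=0.0000 → 0.0000 [wait]  node(7,6) S=222.6033 payoff=0.0000 vs cont=0.0000 → 0.0000 [wait]  node(7,7) S=317.9061 payoff=0.0000 vs cont=0.0000 → 0.0000 [wait]  ⇒ S*(7)=53.5134
t_6: node(6,0) S=31.3554 payoff=57.3446 vs cont=56.1472 → 57.3446 [stop]  node(6,1) S=44.7795 payoff=43.9205 vs cont=42.7231 → 43.9205 [stop]  node(6,2) S=63.9508 payoff=24.7492 vs cont=23.5924 → 24.7492 [stop]  node(6,3) S=91.3300 payoff=0.0000 vs cont=6.1723 → 6.1723 [wait]  node(6,4) S=130.4310 payoff=0.0000 vs cont=0.0000 → 0.0000 [wait]  node(6,5) S=186.2722 payoff=0.0000 vs cont=0.0000 → 0.0000 [wait]  node(6,6) S=266.0206 payoff=0.0000 vs cont=0.0000 → 0.0000 [wait]  ⇒ S*(6)=63.9508
t_5: node(5,0) S=37.4710 payoff=51.2290 vs cont=50.0315 → 51.2290 [stop]  node(5,1) S=53.5134 payoff=35.1866 vs cont=33.9891 → 35.1866 [stop]  node(5,2) S=76.4240 payoff=12.2760 vs cont=15.3662 → 15.3662 [wait]  node(5,3) S=109.1433 payoff=0.0000 vs cont=3.0824 → 3.0824 [wait]  node(5,4) S=155.8706 payoff=0.0000 vs cont=0.0000 → 0.0000 [wait]  node(5,5) S=222.6033 payoff=0.0000 vs cont=0.0000 → 0.0000 [wait]  ⇒ S*(5)=53.5134
t_4: node(4,0) S=44.7795 payoff=43.9205 vs cont=42.7231 → 43.9205 [stop]  node(4,1) S=63.9508 payoff=24.7492 vs cont=25.0569 → 25.0569 [wait]  node(4,2) S=91.3300 payoff=0.0000 vs cont=9.1753 → 9.1753 [wait]  node(4,3) S=130.4310 payoff=0.0000 vs cont=1.5393 → 1.5393 [wait]  node(4,4) S=186.2722 payoff=0.0000 vs cont=0.0000 → 0.0000 [wait]  ⇒ S*(4)=44.7795
t_3: node(3,0) S=53.5134 payoff=35.1866 vs cont=34.1391 → 35.1866 [stop]  node(3,1) S=76.4240 payoff=12.2760 vs cont=16.9826 → 16.9826 [wait]  node(3,2) S=109.1433 payoff=0.0000 vs cont=5.3319 → 5.3319 [wait]  node(3,3) S=155.8706 payoff=0.0000 vs cont=0.7687 → 0.7687 [wait]  ⇒ S*(3)=53.5134
t_2: node(2,0) S=63.9508 payoff=24.7492 vs cont=25.8443 → 25.8443 [wait]  node(2,1) S=91.3300 payoff=0.0000 vs cont=11.0782 → 11.0782 [wait]  node(2,2) S=130.4310 payoff=0.0000 vs cont=3.0372 → 3.0372 [wait]  ⇒ S*(2)=-
t_1: node(1,0) S=76.4240 payoff=12.2760 vs cont=18.3028 → 18.3028 [wait]  node(1,1) S=109.1433 payoff=0.0000 vs cont=7.0118 → 7.0118 [wait]  ⇒ S*(1)=-
t_0: node(0,0) S=91.3300 payoff=0.0000 vs cont=12.5558 → 12.5558 [wait]  ⇒ S*(0)=-

price = 12.5558
boundary = - - - 53.5134 44.7795 53.5134 63.9508 53.5134
tree:
12.5558
18.3028 7.0118
25.8443 11.0782 3.0372
35.1866 16.9826 5.3319 0.7687
43.9205 25.0569 9.1753 1.5393 0.0000
51.2290 35.1866 15.3662 3.0824 0.0000 0.0000
57.3446 43.9205 24.7492 6.1723 0.0000 0.0000 0.0000
62.4622 51.2290 35.1866 12.3596 0.0000 0.0000 0.0000 0.0000
66.7444 57.3446 43.9205 24.7492 0.0000 0.0000 0.0000 0.0000 0.0000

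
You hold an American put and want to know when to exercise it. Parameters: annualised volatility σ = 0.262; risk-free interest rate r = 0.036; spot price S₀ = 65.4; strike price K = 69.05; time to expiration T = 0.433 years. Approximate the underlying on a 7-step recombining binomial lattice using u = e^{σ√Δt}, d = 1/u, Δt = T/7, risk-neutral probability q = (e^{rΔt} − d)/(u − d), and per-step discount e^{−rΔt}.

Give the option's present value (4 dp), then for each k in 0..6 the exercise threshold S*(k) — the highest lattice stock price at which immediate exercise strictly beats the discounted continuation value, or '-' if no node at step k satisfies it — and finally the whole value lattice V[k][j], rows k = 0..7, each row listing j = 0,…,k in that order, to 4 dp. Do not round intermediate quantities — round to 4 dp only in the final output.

price = 6.0789
boundary = - - - 53.7872 57.4088 61.2743 57.4088
tree:
6.0789
8.5972 3.5958
11.7072 5.5356 1.6782
15.2628 8.2152 2.8893 0.4786
18.6559 11.6412 4.8369 0.9608 0.0000
21.8350 15.2628 7.7757 1.9290 0.0000 0.0000
24.8136 18.6559 11.6412 3.8729 0.0000 0.0000 0.0000
27.6042 21.8350 15.2628 7.7757 0.0000 0.0000 0.0000 0.0000

Δt=0.06186  u=1.06733  d=0.93692  q=0.50081  discount=0.99778
step 7 (expiry): payoffs max(K−S,0) = 27.6042 21.8350 15.2628 7.7757 0.0000 0.0000 0.0000 0.0000
step 6: (k=6,j=0): S=44.2364, (K−S)⁺=24.8136, hold=24.6600 ⇒ V=24.8136 exercise | (k=6,j=1): S=50.3941, (K−S)⁺=18.6559, hold=18.5024 ⇒ V=18.6559 exercise | (k=6,j=2): S=57.4088, (K−S)⁺=11.6412, hold=11.4876 ⇒ V=11.6412 exercise | (k=6,j=3): S=65.4000, (K−S)⁺=3.6500, hold=3.8729 ⇒ V=3.8729 continue | (k=6,j=4): S=74.5036, (K−S)⁺=0.0000, hold=0.0000 ⇒ V=0.0000 continue | (k=6,j=5): S=84.8743, (K−S)⁺=0.0000, hold=0.0000 ⇒ V=0.0000 continue | (k=6,j=6): S=96.6886, (K−S)⁺=0.0000, hold=0.0000 ⇒ V=0.0000 continue  boundary S*=57.4088
step 5: (k=5,j=0): S=47.2150, (K−S)⁺=21.8350, hold=21.6814 ⇒ V=21.8350 exercise | (k=5,j=1): S=53.7872, (K−S)⁺=15.2628, hold=15.1092 ⇒ V=15.2628 exercise | (k=5,j=2): S=61.2743, (K−S)⁺=7.7757, hold=7.7335 ⇒ V=7.7757 exercise | (k=5,j=3): S=69.8035, (K−S)⁺=0.0000, hold=1.9290 ⇒ V=1.9290 continue | (k=5,j=4): S=79.5200, (K−S)⁺=0.0000, hold=0.0000 ⇒ V=0.0000 continue | (k=5,j=5): S=90.5891, (K−S)⁺=0.0000, hold=0.0000 ⇒ V=0.0000 continue  boundary S*=61.2743
step 4: (k=4,j=0): S=50.3941, (K−S)⁺=18.6559, hold=18.5024 ⇒ V=18.6559 exercise | (k=4,j=1): S=57.4088, (K−S)⁺=11.6412, hold=11.4876 ⇒ V=11.6412 exercise | (k=4,j=2): S=65.4000, (K−S)⁺=3.6500, hold=4.8369 ⇒ V=4.8369 continue | (k=4,j=3): S=74.5036, (K−S)⁺=0.0000, hold=0.9608 ⇒ V=0.9608 continue | (k=4,j=4): S=84.8743, (K−S)⁺=0.0000, hold=0.0000 ⇒ V=0.0000 continue  boundary S*=57.4088
step 3: (k=3,j=0): S=53.7872, (K−S)⁺=15.2628, hold=15.1092 ⇒ V=15.2628 exercise | (k=3,j=1): S=61.2743, (K−S)⁺=7.7757, hold=8.2152 ⇒ V=8.2152 continue | (k=3,j=2): S=69.8035, (K−S)⁺=0.0000, hold=2.8893 ⇒ V=2.8893 continue | (k=3,j=3): S=79.5200, (K−S)⁺=0.0000, hold=0.4786 ⇒ V=0.4786 continue  boundary S*=53.7872
step 2: (k=2,j=0): S=57.4088, (K−S)⁺=11.6412, hold=11.7072 ⇒ V=11.7072 continue | (k=2,j=1): S=65.4000, (K−S)⁺=3.6500, hold=5.5356 ⇒ V=5.5356 continue | (k=2,j=2): S=74.5036, (K−S)⁺=0.0000, hold=1.6782 ⇒ V=1.6782 continue  boundary S*=-
step 1: (k=1,j=0): S=61.2743, (K−S)⁺=7.7757, hold=8.5972 ⇒ V=8.5972 continue | (k=1,j=1): S=69.8035, (K−S)⁺=0.0000, hold=3.5958 ⇒ V=3.5958 continue  boundary S*=-
step 0: (k=0,j=0): S=65.4000, (K−S)⁺=3.6500, hold=6.0789 ⇒ V=6.0789 continue  boundary S*=-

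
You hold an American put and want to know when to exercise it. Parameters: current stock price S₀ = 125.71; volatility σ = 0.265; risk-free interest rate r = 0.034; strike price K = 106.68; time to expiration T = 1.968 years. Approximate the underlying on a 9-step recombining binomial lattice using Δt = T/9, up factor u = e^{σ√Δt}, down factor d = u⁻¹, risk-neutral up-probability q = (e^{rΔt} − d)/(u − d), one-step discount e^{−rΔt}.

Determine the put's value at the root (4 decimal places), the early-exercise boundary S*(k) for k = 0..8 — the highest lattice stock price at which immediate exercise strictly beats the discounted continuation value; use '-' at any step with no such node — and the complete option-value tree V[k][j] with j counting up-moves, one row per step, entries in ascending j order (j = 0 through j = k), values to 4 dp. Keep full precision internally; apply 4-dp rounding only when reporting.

price = 6.9888
boundary = - - - - 76.5774 67.6525 76.5774 86.6798 76.5774
tree:
6.9888
10.5371 3.5321
15.4611 5.7528 1.3561
21.9767 9.1530 2.4264 0.3021
30.1026 14.1500 4.2746 0.6077 0.0000
39.0275 21.1065 7.3797 1.2222 0.0000 0.0000
46.9123 30.1026 12.3933 2.4582 0.0000 0.0000 0.0000
53.8782 39.0275 20.0002 4.9441 0.0000 0.0000 0.0000 0.0000
60.0321 46.9123 30.1026 9.9440 0.0000 0.0000 0.0000 0.0000 0.0000
65.4689 53.8782 39.0275 20.0002 0.0000 0.0000 0.0000 0.0000 0.0000 0.0000

params: Δt=0.21867 u=1.13192 d=0.88345 q=0.49909 e^(-rΔt)=0.99259
t_9 payoffs: 65.4689 53.8782 39.0275 20.0002 0.0000 0.0000 0.0000 0.0000 0.0000 0.0000
t_8: node(8,0) S=46.6479 payoff=60.0321 vs cont=59.2419 → 60.0321 [stop]  node(8,1) S=59.7677 payoff=46.9123 vs cont=46.1221 → 46.9123 [stop]  node(8,2) S=76.5774 payoff=30.1026 vs cont=29.3124 → 30.1026 [stop]  node(8,3) S=98.1150 payoff=8.5650 vs cont=9.9440 → 9.9440 [wait]  node(8,4) S=125.7100 payoff=0.0000 vs cont=0.0000 → 0.0000 [wait]  node(8,5) S=161.0662 payoff=0.0000 vs cont=0.0000 → 0.0000 [wait]  node(8,6) S=206.3663 payoff=0.0000 vs cont=0.0000 → 0.0000 [wait]  node(8,7) S=264.4072 payoff=0.0000 vs cont=0.0000 → 0.0000 [wait]  node(8,8) S=338.7722 payoff=0.0000 vs cont=0.0000 → 0.0000 [wait]  ⇒ S*(8)=76.5774
t_7: node(7,0) S=52.8018 payoff=53.8782 vs cont=53.0880 → 53.8782 [stop]  node(7,1) S=67.6525 payoff=39.0275 vs cont=38.2374 → 39.0275 [stop]  node(7,2) S=86.6798 payoff=20.0002 vs cont=19.8931 → 20.0002 [stop]  node(7,3) S=111.0587 payoff=0.0000 vs cont=4.9441 → 4.9441 [wait]  node(7,4) S=142.2942 payoff=0.0000 vs cont=0.0000 → 0.0000 [wait]  node(7,5) S=182.3146 payoff=0.0000 vs cont=0.0000 → 0.0000 [wait]  node(7,6) S=233.5910 payoff=0.0000 vs cont=0.0000 → 0.0000 [wait]  node(7,7) S=299.2889 payoff=0.0000 vs cont=0.0000 → 0.0000 [wait]  ⇒ S*(7)=86.6798
t_6: node(6,0) S=59.7677 payoff=46.9123 vs cont=46.1221 → 46.9123 [stop]  node(6,1) S=76.5774 payoff=30.1026 vs cont=29.3124 → 30.1026 [stop]  node(6,2) S=98.1150 payoff=8.5650 vs cont=12.3933 → 12.3933 [wait]  node(6,3) S=125.7100 payoff=0.0000 vs cont=2.4582 → 2.4582 [wait]  node(6,4) S=161.0662 payoff=0.0000 vs cont=0.0000 → 0.0000 [wait]  node(6,5) S=206.3663 payoff=0.0000 vs cont=0.0000 → 0.0000 [wait]  node(6,6) S=264.4072 payoff=0.0000 vs cont=0.0000 → 0.0000 [wait]  ⇒ S*(6)=76.5774
t_5: node(5,0) S=67.6525 payoff=39.0275 vs cont=38.2374 → 39.0275 [stop]  node(5,1) S=86.6798 payoff=20.0002 vs cont=21.1065 → 21.1065 [wait]  node(5,2) S=111.0587 payoff=0.0000 vs cont=7.3797 → 7.3797 [wait]  node(5,3) S=142.2942 payoff=0.0000 vs cont=1.2222 → 1.2222 [wait]  node(5,4) S=182.3146 payoff=0.0000 vs cont=0.0000 → 0.0000 [wait]  node(5,5) S=233.5910 payoff=0.0000 vs cont=0.0000 → 0.0000 [wait]  ⇒ S*(5)=67.6525
t_4: node(4,0) S=76.5774 payoff=30.1026 vs cont=29.8604 → 30.1026 [stop]  node(4,1) S=98.1150 payoff=8.5650 vs cont=14.1500 → 14.1500 [wait]  node(4,2) S=125.7100 payoff=0.0000 vs cont=4.2746 → 4.2746 [wait]  node(4,3) S=161.0662 payoff=0.0000 vs cont=0.6077 → 0.6077 [wait]  node(4,4) S=206.3663 payoff=0.0000 vs cont=0.0000 → 0.0000 [wait]  ⇒ S*(4)=76.5774
t_3: node(3,0) S=86.6798 payoff=20.0002 vs cont=21.9767 → 21.9767 [wait]  node(3,1) S=111.0587 payoff=0.0000 vs cont=9.1530 → 9.1530 [wait]  node(3,2) S=142.2942 payoff=0.0000 vs cont=2.4264 → 2.4264 [wait]  node(3,3) S=182.3146 payoff=0.0000 vs cont=0.3021 → 0.3021 [wait]  ⇒ S*(3)=-
t_2: node(2,0) S=98.1150 payoff=8.5650 vs cont=15.4611 → 15.4611 [wait]  node(2,1) S=125.7100 payoff=0.0000 vs cont=5.7528 → 5.7528 [wait]  node(2,2) S=161.0662 payoff=0.0000 vs cont=1.3561 → 1.3561 [wait]  ⇒ S*(2)=-
t_1: node(1,0) S=111.0587 payoff=0.0000 vs cont=10.5371 → 10.5371 [wait]  node(1,1) S=142.2942 payoff=0.0000 vs cont=3.5321 → 3.5321 [wait]  ⇒ S*(1)=-
t_0: node(0,0) S=125.7100 payoff=0.0000 vs cont=6.9888 → 6.9888 [wait]  ⇒ S*(0)=-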